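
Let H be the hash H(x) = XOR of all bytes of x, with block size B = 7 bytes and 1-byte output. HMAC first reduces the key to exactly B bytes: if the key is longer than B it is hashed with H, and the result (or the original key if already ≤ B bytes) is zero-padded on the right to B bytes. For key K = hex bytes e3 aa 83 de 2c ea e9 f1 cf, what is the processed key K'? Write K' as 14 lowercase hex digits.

|K| = 9 > B = 7, so first hash the key.
H(K): XOR e3⊕aa⊕83⊕de⊕2c⊕ea⊕e9⊕f1⊕cf = 05.
Zero-pad H(K) = 05 to 7 bytes: K' = 05 00 00 00 00 00 00.

05000000000000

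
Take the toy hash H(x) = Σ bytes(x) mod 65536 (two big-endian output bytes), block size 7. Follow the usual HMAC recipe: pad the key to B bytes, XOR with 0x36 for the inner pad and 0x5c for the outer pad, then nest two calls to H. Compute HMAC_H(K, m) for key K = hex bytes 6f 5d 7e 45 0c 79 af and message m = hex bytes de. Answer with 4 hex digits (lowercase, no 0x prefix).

0259

Key hex bytes 6f 5d 7e 45 0c 79 af is exactly B = 7 bytes: K' = 6f 5d 7e 45 0c 79 af.
K' ⊕ ipad = 59 6b 48 73 3a 4f 99.  K' ⊕ opad = 33 01 22 19 50 25 f3.
Inner input = (K'⊕ipad) ∥ m = 59 6b 48 73 3a 4f 99 ∥ de.
Inner hash: sum = 89+107+72+115+58+79+153+222 = 895 → 03 7f.
Outer input = (K'⊕opad) ∥ inner = 33 01 22 19 50 25 f3 ∥ 03 7f.
Outer hash (tag): sum = 51+1+34+25+80+37+243+3+127 = 601 → 02 59.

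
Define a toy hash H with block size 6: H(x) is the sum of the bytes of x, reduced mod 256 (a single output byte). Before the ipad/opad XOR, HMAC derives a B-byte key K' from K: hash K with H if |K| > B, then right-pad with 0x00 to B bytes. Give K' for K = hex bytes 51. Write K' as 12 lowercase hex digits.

510000000000

Key hex bytes 51 is 1 byte ≤ B = 6; zero-pad to 6 bytes: K' = 51 00 00 00 00 00.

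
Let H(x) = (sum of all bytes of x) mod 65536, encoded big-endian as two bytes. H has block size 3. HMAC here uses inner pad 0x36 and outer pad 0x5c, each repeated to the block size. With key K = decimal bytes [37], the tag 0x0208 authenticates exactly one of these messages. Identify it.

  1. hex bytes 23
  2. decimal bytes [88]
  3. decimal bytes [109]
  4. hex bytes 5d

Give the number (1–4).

Key decimal bytes [37] = 25 is 1 byte ≤ B = 3; zero-pad to 3 bytes: K' = 25 00 00.
K' ⊕ ipad = 13 36 36; K' ⊕ opad = 79 5c 5c.
m1: inner = H(13 36 36 23) = 00 a2; tag = H(79 5c 5c 00 a2) = 01d3
m2: inner = H(13 36 36 58) = 00 d7; tag = H(79 5c 5c 00 d7) = 0208 ← matches
m3: inner = H(13 36 36 6d) = 00 ec; tag = H(79 5c 5c 00 ec) = 021d
m4: inner = H(13 36 36 5d) = 00 dc; tag = H(79 5c 5c 00 dc) = 020d

2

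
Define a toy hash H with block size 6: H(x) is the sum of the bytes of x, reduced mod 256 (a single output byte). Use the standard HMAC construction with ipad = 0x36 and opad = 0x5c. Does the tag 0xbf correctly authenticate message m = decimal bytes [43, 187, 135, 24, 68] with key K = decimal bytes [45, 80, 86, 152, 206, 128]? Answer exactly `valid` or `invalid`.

valid

Key decimal bytes [45, 80, 86, 152, 206, 128] = 2d 50 56 98 ce 80 is exactly B = 6 bytes: K' = 2d 50 56 98 ce 80.
K' ⊕ ipad = 1b 66 60 ae f8 b6; K' ⊕ opad = 71 0c 0a c4 92 dc.
Inner hash: sum = 27+102+96+174+248+182+43+187+135+24+68 = 1286; mod 256 = 6 → 06.
Outer hash (recomputed tag): sum = 113+12+10+196+146+220+6 = 703; mod 256 = 191 → bf.
Recomputed tag = bf; claimed = bf → match.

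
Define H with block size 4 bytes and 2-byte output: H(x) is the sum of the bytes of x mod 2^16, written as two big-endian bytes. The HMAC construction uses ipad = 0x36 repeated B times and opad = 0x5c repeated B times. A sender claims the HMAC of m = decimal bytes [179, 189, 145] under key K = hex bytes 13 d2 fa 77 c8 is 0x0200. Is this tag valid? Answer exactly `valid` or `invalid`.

Key hex bytes 13 d2 fa 77 c8 is 5 bytes > B = 4, so hash it first: H(key) = 03 1e, then zero-pad to 4 bytes: K' = 03 1e 00 00.
K' ⊕ ipad = 35 28 36 36; K' ⊕ opad = 5f 42 5c 5c.
Inner hash: sum = 53+40+54+54+179+189+145 = 714 → 02 ca.
Outer hash (recomputed tag): sum = 95+66+92+92+2+202 = 549 → 02 25.
Recomputed tag = 0225; claimed = 0200 → mismatch.

invalid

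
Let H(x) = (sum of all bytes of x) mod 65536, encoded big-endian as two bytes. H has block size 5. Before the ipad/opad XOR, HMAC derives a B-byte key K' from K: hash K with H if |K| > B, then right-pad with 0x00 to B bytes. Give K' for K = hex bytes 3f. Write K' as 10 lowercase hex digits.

3f00000000

Key hex bytes 3f is 1 byte ≤ B = 5; zero-pad to 5 bytes: K' = 3f 00 00 00 00.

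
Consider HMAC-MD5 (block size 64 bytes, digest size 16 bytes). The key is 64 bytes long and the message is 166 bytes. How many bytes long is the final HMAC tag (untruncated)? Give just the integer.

The tag is one MD5 digest: 16 bytes.

16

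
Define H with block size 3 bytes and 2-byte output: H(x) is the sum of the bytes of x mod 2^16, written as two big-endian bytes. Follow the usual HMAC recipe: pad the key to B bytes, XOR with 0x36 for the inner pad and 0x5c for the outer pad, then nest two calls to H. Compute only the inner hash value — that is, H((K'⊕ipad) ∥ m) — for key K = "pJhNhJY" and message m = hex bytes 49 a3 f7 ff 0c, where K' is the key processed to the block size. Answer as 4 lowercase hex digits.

Key "pJhNhJY" = 70 4a 68 4e 68 4a 59 is 7 bytes > B = 3, so hash it first: H(key) = 02 7b, then zero-pad to 3 bytes: K' = 02 7b 00.
K' ⊕ ipad = 34 4d 36.
Inner input = 34 4d 36 ∥ 49 a3 f7 ff 0c.
Inner hash: sum = 52+77+54+73+163+247+255+12 = 933 → 03 a5.

03a5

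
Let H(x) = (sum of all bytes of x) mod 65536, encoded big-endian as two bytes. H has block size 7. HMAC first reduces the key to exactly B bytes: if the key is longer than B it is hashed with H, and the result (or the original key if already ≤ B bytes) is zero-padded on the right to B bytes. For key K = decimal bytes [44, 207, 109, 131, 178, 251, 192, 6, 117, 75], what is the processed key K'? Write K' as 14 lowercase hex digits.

051e0000000000

|K| = 10 > B = 7, so first hash the key.
H(K): sum = 44+207+109+131+178+251+192+6+117+75 = 1310 → 05 1e.
Zero-pad H(K) = 05 1e to 7 bytes: K' = 05 1e 00 00 00 00 00.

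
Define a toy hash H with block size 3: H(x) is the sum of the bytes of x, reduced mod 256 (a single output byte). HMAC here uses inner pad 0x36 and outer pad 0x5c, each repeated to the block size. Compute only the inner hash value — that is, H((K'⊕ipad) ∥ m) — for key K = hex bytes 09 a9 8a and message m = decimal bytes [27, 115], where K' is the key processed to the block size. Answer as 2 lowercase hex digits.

Key hex bytes 09 a9 8a is exactly B = 3 bytes: K' = 09 a9 8a.
K' ⊕ ipad = 3f 9f bc.
Inner input = 3f 9f bc ∥ 1b 73.
Inner hash: sum = 63+159+188+27+115 = 552; mod 256 = 40 → 28.

28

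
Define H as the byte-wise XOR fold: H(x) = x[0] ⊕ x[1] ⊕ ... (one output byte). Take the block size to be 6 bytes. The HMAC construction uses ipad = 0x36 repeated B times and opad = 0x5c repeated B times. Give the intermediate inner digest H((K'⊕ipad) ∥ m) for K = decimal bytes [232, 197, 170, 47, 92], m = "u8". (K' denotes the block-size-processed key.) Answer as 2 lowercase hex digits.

b9

Key decimal bytes [232, 197, 170, 47, 92] = e8 c5 aa 2f 5c is 5 bytes ≤ B = 6; zero-pad to 6 bytes: K' = e8 c5 aa 2f 5c 00.
K' ⊕ ipad = de f3 9c 19 6a 36.
Inner input = de f3 9c 19 6a 36 ∥ 75 38.
Inner hash: XOR de⊕f3⊕9c⊕19⊕6a⊕36⊕75⊕38 = b9.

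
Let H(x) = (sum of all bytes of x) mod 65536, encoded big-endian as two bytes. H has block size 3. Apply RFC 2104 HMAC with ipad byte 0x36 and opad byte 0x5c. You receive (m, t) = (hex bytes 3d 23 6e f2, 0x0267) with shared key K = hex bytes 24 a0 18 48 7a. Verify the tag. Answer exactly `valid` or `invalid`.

invalid

Key hex bytes 24 a0 18 48 7a is 5 bytes > B = 3, so hash it first: H(key) = 01 9e, then zero-pad to 3 bytes: K' = 01 9e 00.
K' ⊕ ipad = 37 a8 36; K' ⊕ opad = 5d c2 5c.
Inner hash: sum = 55+168+54+61+35+110+242 = 725 → 02 d5.
Outer hash (recomputed tag): sum = 93+194+92+2+213 = 594 → 02 52.
Recomputed tag = 0252; claimed = 0267 → mismatch.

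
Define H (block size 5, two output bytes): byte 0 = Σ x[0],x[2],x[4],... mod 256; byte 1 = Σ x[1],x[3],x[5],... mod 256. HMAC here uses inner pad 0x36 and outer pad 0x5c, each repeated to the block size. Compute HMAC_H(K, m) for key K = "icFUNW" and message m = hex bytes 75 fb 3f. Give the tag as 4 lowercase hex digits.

Key "icFUNW" = 69 63 46 55 4e 57 is 6 bytes > B = 5, so hash it first: H(key) = fd 0f, then zero-pad to 5 bytes: K' = fd 0f 00 00 00.
K' ⊕ ipad = cb 39 36 36 36.  K' ⊕ opad = a1 53 5c 5c 5c.
Inner input = (K'⊕ipad) ∥ m = cb 39 36 36 36 ∥ 75 fb 3f.
Inner hash: even-index sum = 562 mod 256 = 50; odd-index sum = 291 mod 256 = 35 → 32 23.
Outer input = (K'⊕opad) ∥ inner = a1 53 5c 5c 5c ∥ 32 23.
Outer hash (tag): even-index sum = 380 mod 256 = 124; odd-index sum = 225 mod 256 = 225 → 7c e1.

7ce1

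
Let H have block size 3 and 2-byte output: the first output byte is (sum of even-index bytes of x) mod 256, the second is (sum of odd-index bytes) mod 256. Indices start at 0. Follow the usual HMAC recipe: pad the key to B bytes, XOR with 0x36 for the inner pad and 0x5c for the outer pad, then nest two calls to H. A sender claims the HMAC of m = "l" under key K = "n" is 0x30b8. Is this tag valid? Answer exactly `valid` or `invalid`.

Key "n" = 6e is 1 byte ≤ B = 3; zero-pad to 3 bytes: K' = 6e 00 00.
K' ⊕ ipad = 58 36 36; K' ⊕ opad = 32 5c 5c.
Inner hash: even-index sum = 142 mod 256 = 142; odd-index sum = 162 mod 256 = 162 → 8e a2.
Outer hash (recomputed tag): even-index sum = 304 mod 256 = 48; odd-index sum = 234 mod 256 = 234 → 30 ea.
Recomputed tag = 30ea; claimed = 30b8 → mismatch.

invalid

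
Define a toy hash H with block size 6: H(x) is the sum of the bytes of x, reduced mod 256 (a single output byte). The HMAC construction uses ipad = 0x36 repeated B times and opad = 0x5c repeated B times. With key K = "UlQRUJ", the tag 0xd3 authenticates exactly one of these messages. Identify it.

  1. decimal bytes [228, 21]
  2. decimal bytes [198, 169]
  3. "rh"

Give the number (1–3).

1

Key "UlQRUJ" = 55 6c 51 52 55 4a is exactly B = 6 bytes: K' = 55 6c 51 52 55 4a.
K' ⊕ ipad = 63 5a 67 64 63 7c; K' ⊕ opad = 09 30 0d 0e 09 16.
m1: inner = H(63 5a 67 64 63 7c e4 15) = 60; tag = H(09 30 0d 0e 09 16 60) = d3 ← matches
m2: inner = H(63 5a 67 64 63 7c c6 a9) = d6; tag = H(09 30 0d 0e 09 16 d6) = 49
m3: inner = H(63 5a 67 64 63 7c 72 68) = 41; tag = H(09 30 0d 0e 09 16 41) = b4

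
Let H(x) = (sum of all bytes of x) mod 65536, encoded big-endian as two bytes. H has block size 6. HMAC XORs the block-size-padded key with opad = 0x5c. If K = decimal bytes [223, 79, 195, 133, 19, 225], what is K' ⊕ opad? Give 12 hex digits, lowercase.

Key decimal bytes [223, 79, 195, 133, 19, 225] = df 4f c3 85 13 e1 is exactly B = 6 bytes: K' = df 4f c3 85 13 e1.
XOR each byte with 0x5c: df⊕5c=83, 4f⊕5c=13, c3⊕5c=9f, 85⊕5c=d9, 13⊕5c=4f, e1⊕5c=bd.

83139fd94fbd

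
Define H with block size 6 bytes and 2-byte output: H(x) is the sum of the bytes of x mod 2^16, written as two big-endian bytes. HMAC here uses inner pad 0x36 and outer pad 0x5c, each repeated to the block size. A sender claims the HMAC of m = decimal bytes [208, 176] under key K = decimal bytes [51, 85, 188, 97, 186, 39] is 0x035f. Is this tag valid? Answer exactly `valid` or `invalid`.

valid

Key decimal bytes [51, 85, 188, 97, 186, 39] = 33 55 bc 61 ba 27 is exactly B = 6 bytes: K' = 33 55 bc 61 ba 27.
K' ⊕ ipad = 05 63 8a 57 8c 11; K' ⊕ opad = 6f 09 e0 3d e6 7b.
Inner hash: sum = 5+99+138+87+140+17+208+176 = 870 → 03 66.
Outer hash (recomputed tag): sum = 111+9+224+61+230+123+3+102 = 863 → 03 5f.
Recomputed tag = 035f; claimed = 035f → match.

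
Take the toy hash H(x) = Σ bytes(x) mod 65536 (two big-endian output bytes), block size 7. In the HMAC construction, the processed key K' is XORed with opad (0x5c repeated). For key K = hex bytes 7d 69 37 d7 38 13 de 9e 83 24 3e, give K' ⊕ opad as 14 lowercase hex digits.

58fc5c5c5c5c5c

Key hex bytes 7d 69 37 d7 38 13 de 9e 83 24 3e is 11 bytes > B = 7, so hash it first: H(key) = 04 a0, then zero-pad to 7 bytes: K' = 04 a0 00 00 00 00 00.
XOR each byte with 0x5c: 04⊕5c=58, a0⊕5c=fc, 00⊕5c=5c, 00⊕5c=5c, 00⊕5c=5c, 00⊕5c=5c, 00⊕5c=5c.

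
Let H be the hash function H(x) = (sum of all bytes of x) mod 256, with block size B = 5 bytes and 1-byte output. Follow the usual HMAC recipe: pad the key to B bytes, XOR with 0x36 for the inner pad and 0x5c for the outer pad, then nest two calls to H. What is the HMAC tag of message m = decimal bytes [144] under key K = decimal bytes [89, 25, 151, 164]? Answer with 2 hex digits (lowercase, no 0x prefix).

00

Key decimal bytes [89, 25, 151, 164] = 59 19 97 a4 is 4 bytes ≤ B = 5; zero-pad to 5 bytes: K' = 59 19 97 a4 00.
K' ⊕ ipad = 6f 2f a1 92 36.  K' ⊕ opad = 05 45 cb f8 5c.
Inner input = (K'⊕ipad) ∥ m = 6f 2f a1 92 36 ∥ 90.
Inner hash: sum = 111+47+161+146+54+144 = 663; mod 256 = 151 → 97.
Outer input = (K'⊕opad) ∥ inner = 05 45 cb f8 5c ∥ 97.
Outer hash (tag): sum = 5+69+203+248+92+151 = 768; mod 256 = 0 → 00.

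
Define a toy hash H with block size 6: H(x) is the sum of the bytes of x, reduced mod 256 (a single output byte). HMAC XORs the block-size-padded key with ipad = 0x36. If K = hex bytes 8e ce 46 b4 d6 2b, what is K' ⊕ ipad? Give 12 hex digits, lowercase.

Key hex bytes 8e ce 46 b4 d6 2b is exactly B = 6 bytes: K' = 8e ce 46 b4 d6 2b.
XOR each byte with 0x36: 8e⊕36=b8, ce⊕36=f8, 46⊕36=70, b4⊕36=82, d6⊕36=e0, 2b⊕36=1d.

b8f87082e01d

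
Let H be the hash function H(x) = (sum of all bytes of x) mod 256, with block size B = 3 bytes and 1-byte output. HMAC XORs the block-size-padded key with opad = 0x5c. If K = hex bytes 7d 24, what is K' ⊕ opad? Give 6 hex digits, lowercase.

Key hex bytes 7d 24 is 2 bytes ≤ B = 3; zero-pad to 3 bytes: K' = 7d 24 00.
XOR each byte with 0x5c: 7d⊕5c=21, 24⊕5c=78, 00⊕5c=5c.

21785c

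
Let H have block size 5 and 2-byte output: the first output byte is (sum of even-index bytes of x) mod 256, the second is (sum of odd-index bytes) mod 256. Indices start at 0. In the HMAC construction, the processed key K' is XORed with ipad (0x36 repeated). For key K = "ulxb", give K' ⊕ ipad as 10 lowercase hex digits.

Key "ulxb" = 75 6c 78 62 is 4 bytes ≤ B = 5; zero-pad to 5 bytes: K' = 75 6c 78 62 00.
XOR each byte with 0x36: 75⊕36=43, 6c⊕36=5a, 78⊕36=4e, 62⊕36=54, 00⊕36=36.

435a4e5436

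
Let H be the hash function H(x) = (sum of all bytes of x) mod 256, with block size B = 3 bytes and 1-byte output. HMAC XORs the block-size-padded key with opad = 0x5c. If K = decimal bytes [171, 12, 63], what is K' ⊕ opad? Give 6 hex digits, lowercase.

f75063

Key decimal bytes [171, 12, 63] = ab 0c 3f is exactly B = 3 bytes: K' = ab 0c 3f.
XOR each byte with 0x5c: ab⊕5c=f7, 0c⊕5c=50, 3f⊕5c=63.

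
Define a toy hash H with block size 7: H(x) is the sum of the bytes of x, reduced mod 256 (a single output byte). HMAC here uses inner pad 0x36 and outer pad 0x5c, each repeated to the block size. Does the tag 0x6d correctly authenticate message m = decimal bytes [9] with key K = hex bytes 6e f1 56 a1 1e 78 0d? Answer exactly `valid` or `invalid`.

valid

Key hex bytes 6e f1 56 a1 1e 78 0d is exactly B = 7 bytes: K' = 6e f1 56 a1 1e 78 0d.
K' ⊕ ipad = 58 c7 60 97 28 4e 3b; K' ⊕ opad = 32 ad 0a fd 42 24 51.
Inner hash: sum = 88+199+96+151+40+78+59+9 = 720; mod 256 = 208 → d0.
Outer hash (recomputed tag): sum = 50+173+10+253+66+36+81+208 = 877; mod 256 = 109 → 6d.
Recomputed tag = 6d; claimed = 6d → match.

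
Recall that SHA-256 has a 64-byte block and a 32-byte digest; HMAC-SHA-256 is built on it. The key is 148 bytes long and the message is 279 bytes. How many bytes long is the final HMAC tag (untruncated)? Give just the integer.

32

The tag is one SHA-256 digest: 32 bytes.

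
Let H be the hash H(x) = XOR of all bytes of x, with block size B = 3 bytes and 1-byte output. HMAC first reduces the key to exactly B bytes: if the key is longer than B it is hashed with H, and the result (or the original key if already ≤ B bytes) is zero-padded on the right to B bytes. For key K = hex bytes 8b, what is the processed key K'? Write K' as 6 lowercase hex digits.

Key hex bytes 8b is 1 byte ≤ B = 3; zero-pad to 3 bytes: K' = 8b 00 00.

8b0000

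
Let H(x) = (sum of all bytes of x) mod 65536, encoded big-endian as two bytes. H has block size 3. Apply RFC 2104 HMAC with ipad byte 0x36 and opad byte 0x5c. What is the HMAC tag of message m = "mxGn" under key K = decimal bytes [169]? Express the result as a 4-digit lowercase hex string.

0254

Key decimal bytes [169] = a9 is 1 byte ≤ B = 3; zero-pad to 3 bytes: K' = a9 00 00.
K' ⊕ ipad = 9f 36 36.  K' ⊕ opad = f5 5c 5c.
Inner input = (K'⊕ipad) ∥ m = 9f 36 36 ∥ 6d 78 47 6e.
Inner hash: sum = 159+54+54+109+120+71+110 = 677 → 02 a5.
Outer input = (K'⊕opad) ∥ inner = f5 5c 5c ∥ 02 a5.
Outer hash (tag): sum = 245+92+92+2+165 = 596 → 02 54.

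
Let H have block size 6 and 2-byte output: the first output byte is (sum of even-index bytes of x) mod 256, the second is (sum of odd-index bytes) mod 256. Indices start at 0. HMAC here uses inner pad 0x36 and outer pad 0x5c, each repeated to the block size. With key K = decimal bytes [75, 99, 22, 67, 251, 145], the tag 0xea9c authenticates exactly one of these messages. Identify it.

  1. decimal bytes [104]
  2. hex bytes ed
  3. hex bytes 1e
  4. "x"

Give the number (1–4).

Key decimal bytes [75, 99, 22, 67, 251, 145] = 4b 63 16 43 fb 91 is exactly B = 6 bytes: K' = 4b 63 16 43 fb 91.
K' ⊕ ipad = 7d 55 20 75 cd a7; K' ⊕ opad = 17 3f 4a 1f a7 cd.
m1: inner = H(7d 55 20 75 cd a7 68) = d2 71; tag = H(17 3f 4a 1f a7 cd d2 71) = da9c
m2: inner = H(7d 55 20 75 cd a7 ed) = 57 71; tag = H(17 3f 4a 1f a7 cd 57 71) = 5f9c
m3: inner = H(7d 55 20 75 cd a7 1e) = 88 71; tag = H(17 3f 4a 1f a7 cd 88 71) = 909c
m4: inner = H(7d 55 20 75 cd a7 78) = e2 71; tag = H(17 3f 4a 1f a7 cd e2 71) = ea9c ← matches

4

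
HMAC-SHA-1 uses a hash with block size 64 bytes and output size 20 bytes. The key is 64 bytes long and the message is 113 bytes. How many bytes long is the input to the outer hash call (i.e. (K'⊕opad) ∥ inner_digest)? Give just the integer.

84

Key is 64 ≤ 64 bytes, zero-padded: |K'| = 64.
Outer input = (K'⊕opad) ∥ H(inner) → 64 + 20 = 84 bytes.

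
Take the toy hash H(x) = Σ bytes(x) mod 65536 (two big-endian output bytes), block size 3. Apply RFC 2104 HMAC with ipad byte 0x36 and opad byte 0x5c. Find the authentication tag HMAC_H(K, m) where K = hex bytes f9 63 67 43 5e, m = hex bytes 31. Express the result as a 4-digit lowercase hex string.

01df

Key hex bytes f9 63 67 43 5e is 5 bytes > B = 3, so hash it first: H(key) = 02 64, then zero-pad to 3 bytes: K' = 02 64 00.
K' ⊕ ipad = 34 52 36.  K' ⊕ opad = 5e 38 5c.
Inner input = (K'⊕ipad) ∥ m = 34 52 36 ∥ 31.
Inner hash: sum = 52+82+54+49 = 237 → 00 ed.
Outer input = (K'⊕opad) ∥ inner = 5e 38 5c ∥ 00 ed.
Outer hash (tag): sum = 94+56+92+0+237 = 479 → 01 df.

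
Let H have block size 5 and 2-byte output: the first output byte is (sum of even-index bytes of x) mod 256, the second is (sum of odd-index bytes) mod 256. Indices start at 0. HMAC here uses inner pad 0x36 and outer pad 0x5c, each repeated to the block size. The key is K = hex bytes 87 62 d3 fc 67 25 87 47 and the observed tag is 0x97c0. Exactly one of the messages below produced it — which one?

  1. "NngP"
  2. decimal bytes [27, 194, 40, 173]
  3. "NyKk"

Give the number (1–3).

Key hex bytes 87 62 d3 fc 67 25 87 47 is 8 bytes > B = 5, so hash it first: H(key) = 48 ca, then zero-pad to 5 bytes: K' = 48 ca 00 00 00.
K' ⊕ ipad = 7e fc 36 36 36; K' ⊕ opad = 14 96 5c 5c 5c.
m1: inner = H(7e fc 36 36 36 4e 6e 67 50) = a8 e7; tag = H(14 96 5c 5c 5c a8 e7) = b39a
m2: inner = H(7e fc 36 36 36 1b c2 28 ad) = 59 75; tag = H(14 96 5c 5c 5c 59 75) = 414b
m3: inner = H(7e fc 36 36 36 4e 79 4b 6b) = ce cb; tag = H(14 96 5c 5c 5c ce cb) = 97c0 ← matches

3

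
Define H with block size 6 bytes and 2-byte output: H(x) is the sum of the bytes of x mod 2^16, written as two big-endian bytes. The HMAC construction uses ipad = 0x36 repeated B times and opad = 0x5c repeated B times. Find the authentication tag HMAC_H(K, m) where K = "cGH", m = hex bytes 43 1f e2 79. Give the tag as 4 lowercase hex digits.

Key "cGH" = 63 47 48 is 3 bytes ≤ B = 6; zero-pad to 6 bytes: K' = 63 47 48 00 00 00.
K' ⊕ ipad = 55 71 7e 36 36 36.  K' ⊕ opad = 3f 1b 14 5c 5c 5c.
Inner input = (K'⊕ipad) ∥ m = 55 71 7e 36 36 36 ∥ 43 1f e2 79.
Inner hash: sum = 85+113+126+54+54+54+67+31+226+121 = 931 → 03 a3.
Outer input = (K'⊕opad) ∥ inner = 3f 1b 14 5c 5c 5c ∥ 03 a3.
Outer hash (tag): sum = 63+27+20+92+92+92+3+163 = 552 → 02 28.

0228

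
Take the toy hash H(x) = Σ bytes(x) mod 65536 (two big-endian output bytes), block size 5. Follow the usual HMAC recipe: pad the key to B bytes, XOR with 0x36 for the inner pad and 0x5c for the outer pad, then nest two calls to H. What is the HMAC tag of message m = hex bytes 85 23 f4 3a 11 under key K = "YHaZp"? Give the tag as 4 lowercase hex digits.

0168

Key "YHaZp" = 59 48 61 5a 70 is exactly B = 5 bytes: K' = 59 48 61 5a 70.
K' ⊕ ipad = 6f 7e 57 6c 46.  K' ⊕ opad = 05 14 3d 06 2c.
Inner input = (K'⊕ipad) ∥ m = 6f 7e 57 6c 46 ∥ 85 23 f4 3a 11.
Inner hash: sum = 111+126+87+108+70+133+35+244+58+17 = 989 → 03 dd.
Outer input = (K'⊕opad) ∥ inner = 05 14 3d 06 2c ∥ 03 dd.
Outer hash (tag): sum = 5+20+61+6+44+3+221 = 360 → 01 68.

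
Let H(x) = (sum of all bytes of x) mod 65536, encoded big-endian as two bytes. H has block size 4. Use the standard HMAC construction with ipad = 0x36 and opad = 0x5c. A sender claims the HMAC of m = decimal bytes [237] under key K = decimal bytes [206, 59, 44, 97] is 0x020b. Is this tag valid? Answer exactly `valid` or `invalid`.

valid

Key decimal bytes [206, 59, 44, 97] = ce 3b 2c 61 is exactly B = 4 bytes: K' = ce 3b 2c 61.
K' ⊕ ipad = f8 0d 1a 57; K' ⊕ opad = 92 67 70 3d.
Inner hash: sum = 248+13+26+87+237 = 611 → 02 63.
Outer hash (recomputed tag): sum = 146+103+112+61+2+99 = 523 → 02 0b.
Recomputed tag = 020b; claimed = 020b → match.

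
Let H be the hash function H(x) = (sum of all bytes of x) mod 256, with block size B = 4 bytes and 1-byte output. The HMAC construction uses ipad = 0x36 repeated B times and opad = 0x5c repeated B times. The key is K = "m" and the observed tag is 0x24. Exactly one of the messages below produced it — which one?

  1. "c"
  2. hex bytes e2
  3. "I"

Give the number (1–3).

2

Key "m" = 6d is 1 byte ≤ B = 4; zero-pad to 4 bytes: K' = 6d 00 00 00.
K' ⊕ ipad = 5b 36 36 36; K' ⊕ opad = 31 5c 5c 5c.
m1: inner = H(5b 36 36 36 63) = 60; tag = H(31 5c 5c 5c 60) = a5
m2: inner = H(5b 36 36 36 e2) = df; tag = H(31 5c 5c 5c df) = 24 ← matches
m3: inner = H(5b 36 36 36 49) = 46; tag = H(31 5c 5c 5c 46) = 8b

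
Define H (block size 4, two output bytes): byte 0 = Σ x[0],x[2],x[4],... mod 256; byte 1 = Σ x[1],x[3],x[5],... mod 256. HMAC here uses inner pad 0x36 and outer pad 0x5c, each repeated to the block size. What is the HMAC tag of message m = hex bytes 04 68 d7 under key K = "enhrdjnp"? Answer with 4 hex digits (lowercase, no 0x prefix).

Key "enhrdjnp" = 65 6e 68 72 64 6a 6e 70 is 8 bytes > B = 4, so hash it first: H(key) = 9f ba, then zero-pad to 4 bytes: K' = 9f ba 00 00.
K' ⊕ ipad = a9 8c 36 36.  K' ⊕ opad = c3 e6 5c 5c.
Inner input = (K'⊕ipad) ∥ m = a9 8c 36 36 ∥ 04 68 d7.
Inner hash: even-index sum = 442 mod 256 = 186; odd-index sum = 298 mod 256 = 42 → ba 2a.
Outer input = (K'⊕opad) ∥ inner = c3 e6 5c 5c ∥ ba 2a.
Outer hash (tag): even-index sum = 473 mod 256 = 217; odd-index sum = 364 mod 256 = 108 → d9 6c.

d96c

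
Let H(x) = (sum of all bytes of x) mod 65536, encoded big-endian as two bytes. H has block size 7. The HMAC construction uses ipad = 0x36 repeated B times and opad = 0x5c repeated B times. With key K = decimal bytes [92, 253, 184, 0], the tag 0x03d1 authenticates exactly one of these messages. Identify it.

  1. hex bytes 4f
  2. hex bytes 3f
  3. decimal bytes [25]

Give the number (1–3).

Key decimal bytes [92, 253, 184, 0] = 5c fd b8 00 is 4 bytes ≤ B = 7; zero-pad to 7 bytes: K' = 5c fd b8 00 00 00 00.
K' ⊕ ipad = 6a cb 8e 36 36 36 36; K' ⊕ opad = 00 a1 e4 5c 5c 5c 5c.
m1: inner = H(6a cb 8e 36 36 36 36 4f) = 02 ea; tag = H(00 a1 e4 5c 5c 5c 5c 02 ea) = 03e1
m2: inner = H(6a cb 8e 36 36 36 36 3f) = 02 da; tag = H(00 a1 e4 5c 5c 5c 5c 02 da) = 03d1 ← matches
m3: inner = H(6a cb 8e 36 36 36 36 19) = 02 b4; tag = H(00 a1 e4 5c 5c 5c 5c 02 b4) = 03ab

2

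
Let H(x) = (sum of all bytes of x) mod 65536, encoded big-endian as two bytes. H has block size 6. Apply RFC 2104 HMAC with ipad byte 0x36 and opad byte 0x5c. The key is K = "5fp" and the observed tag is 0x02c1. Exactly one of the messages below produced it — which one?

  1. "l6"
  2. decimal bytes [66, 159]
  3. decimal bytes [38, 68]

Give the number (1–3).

Key "5fp" = 35 66 70 is 3 bytes ≤ B = 6; zero-pad to 6 bytes: K' = 35 66 70 00 00 00.
K' ⊕ ipad = 03 50 46 36 36 36; K' ⊕ opad = 69 3a 2c 5c 5c 5c.
m1: inner = H(03 50 46 36 36 36 6c 36) = 01 dd; tag = H(69 3a 2c 5c 5c 5c 01 dd) = 02c1 ← matches
m2: inner = H(03 50 46 36 36 36 42 9f) = 02 1c; tag = H(69 3a 2c 5c 5c 5c 02 1c) = 0201
m3: inner = H(03 50 46 36 36 36 26 44) = 01 a5; tag = H(69 3a 2c 5c 5c 5c 01 a5) = 0289

1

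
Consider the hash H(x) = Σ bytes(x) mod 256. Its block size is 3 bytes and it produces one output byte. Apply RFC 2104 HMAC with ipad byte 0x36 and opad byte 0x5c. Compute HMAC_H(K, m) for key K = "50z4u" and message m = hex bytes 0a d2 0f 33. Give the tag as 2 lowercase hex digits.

Key "50z4u" = 35 30 7a 34 75 is 5 bytes > B = 3, so hash it first: H(key) = 88, then zero-pad to 3 bytes: K' = 88 00 00.
K' ⊕ ipad = be 36 36.  K' ⊕ opad = d4 5c 5c.
Inner input = (K'⊕ipad) ∥ m = be 36 36 ∥ 0a d2 0f 33.
Inner hash: sum = 190+54+54+10+210+15+51 = 584; mod 256 = 72 → 48.
Outer input = (K'⊕opad) ∥ inner = d4 5c 5c ∥ 48.
Outer hash (tag): sum = 212+92+92+72 = 468; mod 256 = 212 → d4.

d4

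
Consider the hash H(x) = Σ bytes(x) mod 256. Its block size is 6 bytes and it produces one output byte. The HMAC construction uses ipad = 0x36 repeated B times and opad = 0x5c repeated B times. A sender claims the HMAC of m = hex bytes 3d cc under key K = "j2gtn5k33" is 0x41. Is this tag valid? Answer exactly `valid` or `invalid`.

invalid

Key "j2gtn5k33" = 6a 32 67 74 6e 35 6b 33 33 is 9 bytes > B = 6, so hash it first: H(key) = eb, then zero-pad to 6 bytes: K' = eb 00 00 00 00 00.
K' ⊕ ipad = dd 36 36 36 36 36; K' ⊕ opad = b7 5c 5c 5c 5c 5c.
Inner hash: sum = 221+54+54+54+54+54+61+204 = 756; mod 256 = 244 → f4.
Outer hash (recomputed tag): sum = 183+92+92+92+92+92+244 = 887; mod 256 = 119 → 77.
Recomputed tag = 77; claimed = 41 → mismatch.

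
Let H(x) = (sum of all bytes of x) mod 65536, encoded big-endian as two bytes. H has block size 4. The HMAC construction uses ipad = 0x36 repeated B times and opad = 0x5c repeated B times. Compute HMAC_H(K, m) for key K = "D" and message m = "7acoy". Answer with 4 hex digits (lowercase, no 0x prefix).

Key "D" = 44 is 1 byte ≤ B = 4; zero-pad to 4 bytes: K' = 44 00 00 00.
K' ⊕ ipad = 72 36 36 36.  K' ⊕ opad = 18 5c 5c 5c.
Inner input = (K'⊕ipad) ∥ m = 72 36 36 36 ∥ 37 61 63 6f 79.
Inner hash: sum = 114+54+54+54+55+97+99+111+121 = 759 → 02 f7.
Outer input = (K'⊕opad) ∥ inner = 18 5c 5c 5c ∥ 02 f7.
Outer hash (tag): sum = 24+92+92+92+2+247 = 549 → 02 25.

0225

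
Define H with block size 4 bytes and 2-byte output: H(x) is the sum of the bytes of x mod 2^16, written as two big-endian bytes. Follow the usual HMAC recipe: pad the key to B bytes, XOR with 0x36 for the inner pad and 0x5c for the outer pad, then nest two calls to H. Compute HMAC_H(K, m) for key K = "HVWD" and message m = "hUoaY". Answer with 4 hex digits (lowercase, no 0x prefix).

00db

Key "HVWD" = 48 56 57 44 is exactly B = 4 bytes: K' = 48 56 57 44.
K' ⊕ ipad = 7e 60 61 72.  K' ⊕ opad = 14 0a 0b 18.
Inner input = (K'⊕ipad) ∥ m = 7e 60 61 72 ∥ 68 55 6f 61 59.
Inner hash: sum = 126+96+97+114+104+85+111+97+89 = 919 → 03 97.
Outer input = (K'⊕opad) ∥ inner = 14 0a 0b 18 ∥ 03 97.
Outer hash (tag): sum = 20+10+11+24+3+151 = 219 → 00 db.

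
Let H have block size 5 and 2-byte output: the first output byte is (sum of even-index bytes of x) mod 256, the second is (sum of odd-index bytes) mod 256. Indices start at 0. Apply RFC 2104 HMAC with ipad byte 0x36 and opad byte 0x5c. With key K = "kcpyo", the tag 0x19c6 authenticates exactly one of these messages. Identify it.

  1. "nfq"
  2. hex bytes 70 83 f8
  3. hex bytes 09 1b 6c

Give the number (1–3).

Key "kcpyo" = 6b 63 70 79 6f is exactly B = 5 bytes: K' = 6b 63 70 79 6f.
K' ⊕ ipad = 5d 55 46 4f 59; K' ⊕ opad = 37 3f 2c 25 33.
m1: inner = H(5d 55 46 4f 59 6e 66 71) = 62 83; tag = H(37 3f 2c 25 33 62 83) = 19c6 ← matches
m2: inner = H(5d 55 46 4f 59 70 83 f8) = 7f 0c; tag = H(37 3f 2c 25 33 7f 0c) = a2e3
m3: inner = H(5d 55 46 4f 59 09 1b 6c) = 17 19; tag = H(37 3f 2c 25 33 17 19) = af7b

1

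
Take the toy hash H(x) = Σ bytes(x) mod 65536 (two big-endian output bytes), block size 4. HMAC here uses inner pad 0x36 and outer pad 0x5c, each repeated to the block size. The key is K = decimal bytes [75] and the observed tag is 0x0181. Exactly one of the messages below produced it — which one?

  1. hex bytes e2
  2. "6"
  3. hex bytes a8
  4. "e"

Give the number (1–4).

Key decimal bytes [75] = 4b is 1 byte ≤ B = 4; zero-pad to 4 bytes: K' = 4b 00 00 00.
K' ⊕ ipad = 7d 36 36 36; K' ⊕ opad = 17 5c 5c 5c.
m1: inner = H(7d 36 36 36 e2) = 02 01; tag = H(17 5c 5c 5c 02 01) = 012e
m2: inner = H(7d 36 36 36 36) = 01 55; tag = H(17 5c 5c 5c 01 55) = 0181 ← matches
m3: inner = H(7d 36 36 36 a8) = 01 c7; tag = H(17 5c 5c 5c 01 c7) = 01f3
m4: inner = H(7d 36 36 36 65) = 01 84; tag = H(17 5c 5c 5c 01 84) = 01b0

2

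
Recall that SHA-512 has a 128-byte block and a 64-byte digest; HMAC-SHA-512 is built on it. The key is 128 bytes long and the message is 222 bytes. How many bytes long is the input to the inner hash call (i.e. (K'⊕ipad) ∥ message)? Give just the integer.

350

Key is 128 ≤ 128 bytes, zero-padded: |K'| = 128.
Inner input = (K'⊕ipad) ∥ m → 128 + 222 = 350 bytes.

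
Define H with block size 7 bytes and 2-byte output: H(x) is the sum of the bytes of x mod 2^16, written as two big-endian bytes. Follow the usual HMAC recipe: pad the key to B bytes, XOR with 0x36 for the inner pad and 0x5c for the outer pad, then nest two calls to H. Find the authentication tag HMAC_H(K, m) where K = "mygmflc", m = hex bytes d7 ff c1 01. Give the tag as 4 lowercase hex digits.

Key "mygmflc" = 6d 79 67 6d 66 6c 63 is exactly B = 7 bytes: K' = 6d 79 67 6d 66 6c 63.
K' ⊕ ipad = 5b 4f 51 5b 50 5a 55.  K' ⊕ opad = 31 25 3b 31 3a 30 3f.
Inner input = (K'⊕ipad) ∥ m = 5b 4f 51 5b 50 5a 55 ∥ d7 ff c1 01.
Inner hash: sum = 91+79+81+91+80+90+85+215+255+193+1 = 1261 → 04 ed.
Outer input = (K'⊕opad) ∥ inner = 31 25 3b 31 3a 30 3f ∥ 04 ed.
Outer hash (tag): sum = 49+37+59+49+58+48+63+4+237 = 604 → 02 5c.

025c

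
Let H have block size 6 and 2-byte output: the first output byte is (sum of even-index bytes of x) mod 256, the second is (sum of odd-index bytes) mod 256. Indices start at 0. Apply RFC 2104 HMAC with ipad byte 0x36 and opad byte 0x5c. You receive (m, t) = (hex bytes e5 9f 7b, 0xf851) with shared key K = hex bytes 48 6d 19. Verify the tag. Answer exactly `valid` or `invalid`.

Key hex bytes 48 6d 19 is 3 bytes ≤ B = 6; zero-pad to 6 bytes: K' = 48 6d 19 00 00 00.
K' ⊕ ipad = 7e 5b 2f 36 36 36; K' ⊕ opad = 14 31 45 5c 5c 5c.
Inner hash: even-index sum = 579 mod 256 = 67; odd-index sum = 358 mod 256 = 102 → 43 66.
Outer hash (recomputed tag): even-index sum = 248 mod 256 = 248; odd-index sum = 335 mod 256 = 79 → f8 4f.
Recomputed tag = f84f; claimed = f851 → mismatch.

invalid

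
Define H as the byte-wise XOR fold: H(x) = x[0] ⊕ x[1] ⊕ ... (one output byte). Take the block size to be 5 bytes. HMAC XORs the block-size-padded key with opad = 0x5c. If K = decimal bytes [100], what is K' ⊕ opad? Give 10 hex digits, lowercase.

Key decimal bytes [100] = 64 is 1 byte ≤ B = 5; zero-pad to 5 bytes: K' = 64 00 00 00 00.
XOR each byte with 0x5c: 64⊕5c=38, 00⊕5c=5c, 00⊕5c=5c, 00⊕5c=5c, 00⊕5c=5c.

385c5c5c5c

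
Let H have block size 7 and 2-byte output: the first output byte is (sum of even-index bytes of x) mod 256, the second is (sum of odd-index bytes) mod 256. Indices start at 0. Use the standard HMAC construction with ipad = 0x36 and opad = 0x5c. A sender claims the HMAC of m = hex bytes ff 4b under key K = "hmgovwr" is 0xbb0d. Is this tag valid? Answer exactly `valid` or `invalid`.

valid

Key "hmgovwr" = 68 6d 67 6f 76 77 72 is exactly B = 7 bytes: K' = 68 6d 67 6f 76 77 72.
K' ⊕ ipad = 5e 5b 51 59 40 41 44; K' ⊕ opad = 34 31 3b 33 2a 2b 2e.
Inner hash: even-index sum = 382 mod 256 = 126; odd-index sum = 500 mod 256 = 244 → 7e f4.
Outer hash (recomputed tag): even-index sum = 443 mod 256 = 187; odd-index sum = 269 mod 256 = 13 → bb 0d.
Recomputed tag = bb0d; claimed = bb0d → match.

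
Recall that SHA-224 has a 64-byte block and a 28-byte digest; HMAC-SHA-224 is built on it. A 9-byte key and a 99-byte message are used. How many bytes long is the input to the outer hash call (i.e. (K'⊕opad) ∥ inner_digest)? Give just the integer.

Key is 9 ≤ 64 bytes, zero-padded: |K'| = 64.
Outer input = (K'⊕opad) ∥ H(inner) → 64 + 28 = 92 bytes.

92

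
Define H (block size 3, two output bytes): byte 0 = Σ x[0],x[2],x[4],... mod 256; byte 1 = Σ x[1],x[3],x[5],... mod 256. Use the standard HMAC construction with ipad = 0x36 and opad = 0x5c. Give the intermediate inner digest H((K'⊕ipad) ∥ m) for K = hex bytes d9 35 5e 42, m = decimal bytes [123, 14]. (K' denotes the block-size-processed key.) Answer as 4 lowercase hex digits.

Key hex bytes d9 35 5e 42 is 4 bytes > B = 3, so hash it first: H(key) = 37 77, then zero-pad to 3 bytes: K' = 37 77 00.
K' ⊕ ipad = 01 41 36.
Inner input = 01 41 36 ∥ 7b 0e.
Inner hash: even-index sum = 69 mod 256 = 69; odd-index sum = 188 mod 256 = 188 → 45 bc.

45bc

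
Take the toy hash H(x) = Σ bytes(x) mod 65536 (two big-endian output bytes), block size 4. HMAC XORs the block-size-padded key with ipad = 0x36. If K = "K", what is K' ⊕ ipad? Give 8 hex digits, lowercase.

Key "K" = 4b is 1 byte ≤ B = 4; zero-pad to 4 bytes: K' = 4b 00 00 00.
XOR each byte with 0x36: 4b⊕36=7d, 00⊕36=36, 00⊕36=36, 00⊕36=36.

7d363636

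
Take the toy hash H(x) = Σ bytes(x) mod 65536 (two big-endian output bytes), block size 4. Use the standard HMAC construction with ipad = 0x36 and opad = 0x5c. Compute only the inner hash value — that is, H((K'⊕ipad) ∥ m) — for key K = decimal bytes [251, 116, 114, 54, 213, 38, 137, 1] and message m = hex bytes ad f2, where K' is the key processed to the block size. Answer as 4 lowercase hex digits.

Key decimal bytes [251, 116, 114, 54, 213, 38, 137, 1] = fb 74 72 36 d5 26 89 01 is 8 bytes > B = 4, so hash it first: H(key) = 03 9c, then zero-pad to 4 bytes: K' = 03 9c 00 00.
K' ⊕ ipad = 35 aa 36 36.
Inner input = 35 aa 36 36 ∥ ad f2.
Inner hash: sum = 53+170+54+54+173+242 = 746 → 02 ea.

02ea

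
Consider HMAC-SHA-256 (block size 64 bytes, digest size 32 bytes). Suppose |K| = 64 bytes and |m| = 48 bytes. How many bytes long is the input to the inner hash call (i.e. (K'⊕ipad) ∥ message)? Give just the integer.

112

Key is 64 ≤ 64 bytes, zero-padded: |K'| = 64.
Inner input = (K'⊕ipad) ∥ m → 64 + 48 = 112 bytes.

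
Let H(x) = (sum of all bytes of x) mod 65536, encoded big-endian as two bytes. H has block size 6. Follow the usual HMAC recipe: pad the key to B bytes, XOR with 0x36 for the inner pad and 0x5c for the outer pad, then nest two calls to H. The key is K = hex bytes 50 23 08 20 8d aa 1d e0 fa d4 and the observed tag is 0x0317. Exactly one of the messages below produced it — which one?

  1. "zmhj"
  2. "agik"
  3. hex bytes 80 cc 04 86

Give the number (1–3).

3

Key hex bytes 50 23 08 20 8d aa 1d e0 fa d4 is 10 bytes > B = 6, so hash it first: H(key) = 04 9d, then zero-pad to 6 bytes: K' = 04 9d 00 00 00 00.
K' ⊕ ipad = 32 ab 36 36 36 36; K' ⊕ opad = 58 c1 5c 5c 5c 5c.
m1: inner = H(32 ab 36 36 36 36 7a 6d 68 6a) = 03 6e; tag = H(58 c1 5c 5c 5c 5c 03 6e) = 02fa
m2: inner = H(32 ab 36 36 36 36 61 67 69 6b) = 03 51; tag = H(58 c1 5c 5c 5c 5c 03 51) = 02dd
m3: inner = H(32 ab 36 36 36 36 80 cc 04 86) = 03 8b; tag = H(58 c1 5c 5c 5c 5c 03 8b) = 0317 ← matches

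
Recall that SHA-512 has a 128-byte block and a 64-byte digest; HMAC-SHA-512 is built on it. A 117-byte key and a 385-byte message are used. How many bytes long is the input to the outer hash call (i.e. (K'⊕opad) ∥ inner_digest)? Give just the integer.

192

Key is 117 ≤ 128 bytes, zero-padded: |K'| = 128.
Outer input = (K'⊕opad) ∥ H(inner) → 128 + 64 = 192 bytes.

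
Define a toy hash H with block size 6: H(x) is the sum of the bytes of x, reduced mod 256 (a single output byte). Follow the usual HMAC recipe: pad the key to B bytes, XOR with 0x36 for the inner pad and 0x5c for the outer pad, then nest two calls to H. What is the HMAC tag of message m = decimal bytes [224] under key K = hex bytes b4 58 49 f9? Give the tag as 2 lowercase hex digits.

e8

Key hex bytes b4 58 49 f9 is 4 bytes ≤ B = 6; zero-pad to 6 bytes: K' = b4 58 49 f9 00 00.
K' ⊕ ipad = 82 6e 7f cf 36 36.  K' ⊕ opad = e8 04 15 a5 5c 5c.
Inner input = (K'⊕ipad) ∥ m = 82 6e 7f cf 36 36 ∥ e0.
Inner hash: sum = 130+110+127+207+54+54+224 = 906; mod 256 = 138 → 8a.
Outer input = (K'⊕opad) ∥ inner = e8 04 15 a5 5c 5c ∥ 8a.
Outer hash (tag): sum = 232+4+21+165+92+92+138 = 744; mod 256 = 232 → e8.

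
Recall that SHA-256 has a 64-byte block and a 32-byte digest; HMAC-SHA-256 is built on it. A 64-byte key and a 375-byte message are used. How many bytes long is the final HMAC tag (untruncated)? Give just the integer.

32

The tag is one SHA-256 digest: 32 bytes.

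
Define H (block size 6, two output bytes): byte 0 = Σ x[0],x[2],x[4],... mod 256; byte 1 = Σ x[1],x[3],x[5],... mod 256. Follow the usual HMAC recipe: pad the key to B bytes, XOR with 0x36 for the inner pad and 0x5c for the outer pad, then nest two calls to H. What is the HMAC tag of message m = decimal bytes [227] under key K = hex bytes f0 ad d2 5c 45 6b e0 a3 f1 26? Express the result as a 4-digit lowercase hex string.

Key hex bytes f0 ad d2 5c 45 6b e0 a3 f1 26 is 10 bytes > B = 6, so hash it first: H(key) = d8 3d, then zero-pad to 6 bytes: K' = d8 3d 00 00 00 00.
K' ⊕ ipad = ee 0b 36 36 36 36.  K' ⊕ opad = 84 61 5c 5c 5c 5c.
Inner input = (K'⊕ipad) ∥ m = ee 0b 36 36 36 36 ∥ e3.
Inner hash: even-index sum = 573 mod 256 = 61; odd-index sum = 119 mod 256 = 119 → 3d 77.
Outer input = (K'⊕opad) ∥ inner = 84 61 5c 5c 5c 5c ∥ 3d 77.
Outer hash (tag): even-index sum = 377 mod 256 = 121; odd-index sum = 400 mod 256 = 144 → 79 90.

7990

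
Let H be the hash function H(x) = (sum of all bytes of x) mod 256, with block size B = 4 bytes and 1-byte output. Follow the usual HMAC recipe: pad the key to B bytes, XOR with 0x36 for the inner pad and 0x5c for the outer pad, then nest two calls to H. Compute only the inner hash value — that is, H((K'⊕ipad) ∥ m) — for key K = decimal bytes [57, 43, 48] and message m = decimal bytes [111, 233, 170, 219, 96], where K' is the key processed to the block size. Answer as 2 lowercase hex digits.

Key decimal bytes [57, 43, 48] = 39 2b 30 is 3 bytes ≤ B = 4; zero-pad to 4 bytes: K' = 39 2b 30 00.
K' ⊕ ipad = 0f 1d 06 36.
Inner input = 0f 1d 06 36 ∥ 6f e9 aa db 60.
Inner hash: sum = 15+29+6+54+111+233+170+219+96 = 933; mod 256 = 165 → a5.

a5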